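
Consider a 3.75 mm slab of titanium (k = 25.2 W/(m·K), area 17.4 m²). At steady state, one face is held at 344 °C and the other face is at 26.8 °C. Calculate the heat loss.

Q = kA·ΔT/L = 25.2 × 17.4 × |344 °C − 26.8 °C| / 0.00375 = 3.71×10^7 W

Q = 37100 kW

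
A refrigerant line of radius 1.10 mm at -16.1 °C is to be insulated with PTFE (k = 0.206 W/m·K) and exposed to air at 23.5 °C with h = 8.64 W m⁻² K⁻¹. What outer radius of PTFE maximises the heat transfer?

r_cr = 2.38 cm

For a cylinder, r_cr = k_ins/h = 0.206/8.64 = 0.0238 m = 2.38 cm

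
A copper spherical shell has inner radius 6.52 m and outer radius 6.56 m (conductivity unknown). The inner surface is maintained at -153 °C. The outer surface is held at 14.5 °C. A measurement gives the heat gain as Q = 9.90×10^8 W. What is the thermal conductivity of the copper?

ΣR = ΔT/Q = |-153 − 14.5|/9.90×10^8 = 1.692×10^-7 K/W
(1/r₁−1/r₂)/(4πk) = 1.692×10^-7 ⇒ k = 9.352×10^-4/(4π·1.692×10^-7) = 440 W/m·K

k = 440 W/m·K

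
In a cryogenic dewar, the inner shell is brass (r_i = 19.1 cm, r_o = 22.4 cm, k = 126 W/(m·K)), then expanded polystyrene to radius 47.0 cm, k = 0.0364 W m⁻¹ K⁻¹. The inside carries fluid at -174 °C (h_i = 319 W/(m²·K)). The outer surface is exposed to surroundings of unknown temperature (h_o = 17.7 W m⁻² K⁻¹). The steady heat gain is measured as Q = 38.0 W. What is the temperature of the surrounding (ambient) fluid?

T_out = 21.2 °C

Series resistances:
  R_conv,in = 1/(4πr²h) = 1/(4π·0.191²·319) = 0.006838 K/W
  R_brass = (1/0.191 − 1/0.224)/(4πk) = 0.7713/(4π·126) = 4.871×10^-4 K/W
  R_expanded polystyrene = (1/0.224 − 1/0.470)/(4πk) = 2.337/(4π·0.0364) = 5.108 K/W
  R_conv,out = 1/(4πr²h) = 1/(4π·0.470²·17.7) = 0.02035 K/W
ΣR = 5.136 K/W
ΔT = Q·ΣR = 38.0 × 5.136 = 195.2 K
Heat flows inward, so T_out = T_in + ΔT = -174 + 195.2 = 21.2 °C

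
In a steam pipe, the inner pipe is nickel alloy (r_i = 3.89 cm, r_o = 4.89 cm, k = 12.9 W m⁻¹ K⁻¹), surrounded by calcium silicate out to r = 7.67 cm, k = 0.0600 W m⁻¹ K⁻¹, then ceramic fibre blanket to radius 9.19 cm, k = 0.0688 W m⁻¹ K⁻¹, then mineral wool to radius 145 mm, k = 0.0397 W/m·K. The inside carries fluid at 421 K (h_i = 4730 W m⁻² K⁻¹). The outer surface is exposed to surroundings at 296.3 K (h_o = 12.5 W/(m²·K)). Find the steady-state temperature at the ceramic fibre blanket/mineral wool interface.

Treat each layer as a resistance in series:
  R'_conv,in = 1/(2πr h) = 1/(2π·0.0389·4730) = 8.650×10^-4 m·K/W
  R'_nickel alloy = ln(0.0489/0.0389)/(2πk) = 0.2288/(2π·12.9) = 0.002823 m·K/W
  R'_calcium silicate = ln(0.0767/0.0489)/(2πk) = 0.4501/(2π·0.0600) = 1.194 m·K/W
  R'_ceramic fibre blanket = ln(0.0919/0.0767)/(2πk) = 0.1808/(2π·0.0688) = 0.4182 m·K/W
  R'_mineral wool = ln(0.145/0.0919)/(2πk) = 0.4560/(2π·0.0397) = 1.828 m·K/W
  R'_conv,out = 1/(2πr h) = 1/(2π·0.145·12.5) = 0.08781 m·K/W
ΣR = 8.650×10^-4 + 0.002823 + 1.194 + 0.4182 + 1.828 + 0.08781 = 3.532 m·K/W
Q' = ΔT/ΣR = (421 K − 296.3 K)/3.532 = 35.31 W/m
From the inner boundary to the ceramic fibre blanket/mineral wool interface, ΣR_partial = 1.616 m·K/W.
T_interface = T_in − Q'·ΣR_partial = 421 K − (35.31)(1.616) = 363.9 K

T = 363.9 K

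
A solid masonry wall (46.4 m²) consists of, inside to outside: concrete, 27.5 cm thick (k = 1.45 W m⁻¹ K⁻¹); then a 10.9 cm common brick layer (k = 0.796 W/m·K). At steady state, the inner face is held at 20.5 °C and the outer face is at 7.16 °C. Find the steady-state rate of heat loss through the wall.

Q = 1900 W

Treat each layer as a resistance in series:
  R_concrete = L/(kA) = 0.275/(1.45·46.4) = 0.004087 K/W
  R_common brick = L/(kA) = 0.109/(0.796·46.4) = 0.002951 K/W
ΣR = 0.004087 + 0.002951 = 0.007038 K/W
Q = ΔT/ΣR = (20.5 °C − 7.16 °C)/0.007038 = 1900 W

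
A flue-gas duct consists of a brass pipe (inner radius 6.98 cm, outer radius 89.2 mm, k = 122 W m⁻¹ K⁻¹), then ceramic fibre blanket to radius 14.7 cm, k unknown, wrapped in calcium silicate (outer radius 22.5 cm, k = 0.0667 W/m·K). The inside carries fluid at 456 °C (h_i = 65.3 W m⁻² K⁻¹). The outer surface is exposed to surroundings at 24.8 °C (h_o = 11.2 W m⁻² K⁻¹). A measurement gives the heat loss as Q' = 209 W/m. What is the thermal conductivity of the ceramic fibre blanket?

ΣR = ΔT/Q' = |456 − 24.8|/209 = 2.063 m·K/W
Known resistances:
  R'_conv,in = 1/(2πr h) = 1/(2π·0.0698·65.3) = 0.03492 m·K/W
  R'_brass = ln(0.0892/0.0698)/(2πk) = 0.2452/(2π·122) = 3.199×10^-4 m·K/W
  R'_calcium silicate = ln(0.225/0.147)/(2πk) = 0.4257/(2π·0.0667) = 1.016 m·K/W
  R'_conv,out = 1/(2πr h) = 1/(2π·0.225·11.2) = 0.06316 m·K/W
R_ceramic fibre blanket = ΣR − ΣR_known = 2.063 − 1.114 = 0.9490 m·K/W
ln(r₂/r₁)/(2πk) = 0.9490 ⇒ k = 0.4996/(2π·0.9490) = 0.0838 W/m·K

k = 0.0838 W/m·K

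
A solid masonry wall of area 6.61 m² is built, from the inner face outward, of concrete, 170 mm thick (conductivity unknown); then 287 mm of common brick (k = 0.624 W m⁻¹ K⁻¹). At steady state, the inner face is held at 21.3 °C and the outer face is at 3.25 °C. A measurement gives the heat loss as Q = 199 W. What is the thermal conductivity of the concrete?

k = 1.22 W/m·K

ΣR = ΔT/Q = |21.3 − 3.25|/199 = 0.09070 K/W
Known resistances:
  R_common brick = L/(kA) = 0.287/(0.624·6.61) = 0.06958 K/W
R_concrete = ΣR − ΣR_known = 0.09070 − 0.06958 = 0.02112 K/W
L/(kA) = 0.02112 ⇒ k = 0.170/(0.02112·6.61) = 1.22 W/m·K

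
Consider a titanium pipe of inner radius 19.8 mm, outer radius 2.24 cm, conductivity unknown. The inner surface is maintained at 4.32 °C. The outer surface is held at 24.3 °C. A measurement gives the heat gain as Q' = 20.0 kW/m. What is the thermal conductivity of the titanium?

ΣR = ΔT/Q' = |4.32 − 24.3|/20000 = 9.990×10^-4 m·K/W
ln(r₂/r₁)/(2πk) = 9.990×10^-4 ⇒ k = 0.1234/(2π·9.990×10^-4) = 19.7 W/m·K

k = 19.7 W/m·K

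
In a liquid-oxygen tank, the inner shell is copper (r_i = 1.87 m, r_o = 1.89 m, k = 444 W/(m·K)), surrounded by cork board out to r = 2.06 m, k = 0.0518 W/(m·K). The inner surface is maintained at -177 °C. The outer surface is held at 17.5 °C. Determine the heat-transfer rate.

Q = 2.90 kW

Resistance network (inner→outer):
  R_copper = (1/1.87 − 1/1.89)/(4πk) = 0.005659/(4π·444) = 1.014×10^-6 K/W
  R_cork board = (1/1.89 − 1/2.06)/(4πk) = 0.04366/(4π·0.0518) = 0.06708 K/W
ΣR = 1.014×10^-6 + 0.06708 = 0.06708 K/W
Q = ΔT/ΣR = (-177 °C − 17.5 °C)/0.06708 = -2900 W
(Negative Q ⇒ heat flows inward; heat gain = 2900 W.)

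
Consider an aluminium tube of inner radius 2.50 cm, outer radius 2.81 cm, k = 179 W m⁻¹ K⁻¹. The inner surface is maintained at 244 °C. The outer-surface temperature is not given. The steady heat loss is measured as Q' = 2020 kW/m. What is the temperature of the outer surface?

Series resistances:
  R'_aluminium = ln(0.0281/0.0250)/(2πk) = 0.1169/(2π·179) = 1.039×10^-4 m·K/W
ΣR = 1.039×10^-4 m·K/W
ΔT = Q'·ΣR = 2.02×10^6 × 1.039×10^-4 = 209.9 K
Heat flows outward, so T_out = T_in − ΔT = 244 − 209.9 = 34.1 °C

T_out = 34.1 °C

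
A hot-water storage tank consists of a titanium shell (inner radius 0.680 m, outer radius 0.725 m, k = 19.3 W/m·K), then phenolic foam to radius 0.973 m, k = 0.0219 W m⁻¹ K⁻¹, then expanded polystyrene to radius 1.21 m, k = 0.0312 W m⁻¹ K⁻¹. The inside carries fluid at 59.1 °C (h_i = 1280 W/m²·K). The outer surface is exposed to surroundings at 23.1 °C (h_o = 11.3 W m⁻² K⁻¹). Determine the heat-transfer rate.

Q = 20.0 W

Resistance network (inner→outer):
  R_conv,in = 1/(4πr²h) = 1/(4π·0.680²·1280) = 1.345×10^-4 K/W
  R_titanium = (1/0.680 − 1/0.725)/(4πk) = 0.09128/(4π·19.3) = 3.764×10^-4 K/W
  R_phenolic foam = (1/0.725 − 1/0.973)/(4πk) = 0.3516/(4π·0.0219) = 1.277 K/W
  R_expanded polystyrene = (1/0.973 − 1/1.21)/(4πk) = 0.2013/(4π·0.0312) = 0.5134 K/W
  R_conv,out = 1/(4πr²h) = 1/(4π·1.21²·11.3) = 0.004810 K/W
ΣR = 1.345×10^-4 + 3.764×10^-4 + 1.277 + 0.5134 + 0.004810 = 1.796 K/W
Q = ΔT/ΣR = (59.1 °C − 23.1 °C)/1.796 = 20.0 W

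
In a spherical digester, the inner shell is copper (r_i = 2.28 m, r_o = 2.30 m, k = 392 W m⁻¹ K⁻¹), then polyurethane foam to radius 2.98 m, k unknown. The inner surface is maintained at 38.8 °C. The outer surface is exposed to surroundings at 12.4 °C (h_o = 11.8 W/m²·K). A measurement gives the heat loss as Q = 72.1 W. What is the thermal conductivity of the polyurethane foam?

k = 0.0216 W/m·K

ΣR = ΔT/Q = |38.8 − 12.4|/72.1 = 0.3662 K/W
Known resistances:
  R_copper = (1/2.28 − 1/2.30)/(4πk) = 0.003814/(4π·392) = 7.742×10^-7 K/W
  R_conv,out = 1/(4πr²h) = 1/(4π·2.98²·11.8) = 7.594×10^-4 K/W
R_polyurethane foam = ΣR − ΣR_known = 0.3662 − 7.602×10^-4 = 0.3654 K/W
(1/r₁−1/r₂)/(4πk) = 0.3654 ⇒ k = 0.09921/(4π·0.3654) = 0.0216 W/m·K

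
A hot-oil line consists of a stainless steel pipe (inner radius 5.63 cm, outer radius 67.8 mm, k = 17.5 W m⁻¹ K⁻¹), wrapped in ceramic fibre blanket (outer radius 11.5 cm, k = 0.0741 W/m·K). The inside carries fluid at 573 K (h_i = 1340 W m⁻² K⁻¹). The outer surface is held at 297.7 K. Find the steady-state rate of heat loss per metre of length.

Treat each layer as a resistance in series:
  R'_conv,in = 1/(2πr h) = 1/(2π·0.0563·1340) = 0.002110 m·K/W
  R'_stainless steel = ln(0.0678/0.0563)/(2πk) = 0.1859/(2π·17.5) = 0.001690 m·K/W
  R'_ceramic fibre blanket = ln(0.115/0.0678)/(2πk) = 0.5284/(2π·0.0741) = 1.135 m·K/W
ΣR = 0.002110 + 0.001690 + 1.135 = 1.139 m·K/W
Q' = ΔT/ΣR = (573 K − 297.7 K)/1.139 = 242 W/m

Q' = 242 W/m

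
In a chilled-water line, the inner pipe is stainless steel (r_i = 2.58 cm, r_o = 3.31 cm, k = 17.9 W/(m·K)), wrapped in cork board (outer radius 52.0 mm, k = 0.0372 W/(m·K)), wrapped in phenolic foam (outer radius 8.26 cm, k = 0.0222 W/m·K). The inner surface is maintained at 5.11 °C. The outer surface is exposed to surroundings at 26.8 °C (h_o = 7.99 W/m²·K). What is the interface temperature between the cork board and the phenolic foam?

Treat each layer as a resistance in series:
  R'_stainless steel = ln(0.0331/0.0258)/(2πk) = 0.2492/(2π·17.9) = 0.002215 m·K/W
  R'_cork board = ln(0.0520/0.0331)/(2πk) = 0.4517/(2π·0.0372) = 1.933 m·K/W
  R'_phenolic foam = ln(0.0826/0.0520)/(2πk) = 0.4628/(2π·0.0222) = 3.318 m·K/W
  R'_conv,out = 1/(2πr h) = 1/(2π·0.0826·7.99) = 0.2412 m·K/W
ΣR = 0.002215 + 1.933 + 3.318 + 0.2412 = 5.494 m·K/W
Q' = ΔT/ΣR = (5.11 °C − 26.8 °C)/5.494 = -3.948 W/m
From the inner boundary to the cork board/phenolic foam interface, ΣR_partial = 1.935 m·K/W.
T_interface = T_in − Q'·ΣR_partial = 5.11 °C − (-3.948)(1.935) = 12.7 °C

T = 12.7 °C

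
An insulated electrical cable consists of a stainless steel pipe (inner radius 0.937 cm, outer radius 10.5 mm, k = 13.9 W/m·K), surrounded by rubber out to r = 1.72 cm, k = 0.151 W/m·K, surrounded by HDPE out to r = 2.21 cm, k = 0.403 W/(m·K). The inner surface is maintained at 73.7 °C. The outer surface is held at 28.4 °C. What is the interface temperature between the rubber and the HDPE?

Resistance network (inner→outer):
  R'_stainless steel = ln(0.0105/0.00937)/(2πk) = 0.1139/(2π·13.9) = 0.001304 m·K/W
  R'_rubber = ln(0.0172/0.0105)/(2πk) = 0.4935/(2π·0.151) = 0.5202 m·K/W
  R'_HDPE = ln(0.0221/0.0172)/(2πk) = 0.2507/(2π·0.403) = 0.09900 m·K/W
ΣR = 0.001304 + 0.5202 + 0.09900 = 0.6205 m·K/W
Q' = ΔT/ΣR = (73.7 °C − 28.4 °C)/0.6205 = 73.01 W/m
From the inner boundary to the rubber/HDPE interface, ΣR_partial = 0.5215 m·K/W.
T_interface = T_in − Q'·ΣR_partial = 73.7 °C − (73.01)(0.5215) = 35.6 °C

T = 35.6 °C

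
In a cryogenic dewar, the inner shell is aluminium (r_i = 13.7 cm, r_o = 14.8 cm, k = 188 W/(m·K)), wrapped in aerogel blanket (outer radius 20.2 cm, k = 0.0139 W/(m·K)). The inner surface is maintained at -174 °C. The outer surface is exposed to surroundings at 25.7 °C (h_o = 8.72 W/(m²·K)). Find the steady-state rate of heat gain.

Q = 18.9 W

Treat each layer as a resistance in series:
  R_aluminium = (1/0.137 − 1/0.148)/(4πk) = 0.5425/(4π·188) = 2.296×10^-4 K/W
  R_aerogel blanket = (1/0.148 − 1/0.202)/(4πk) = 1.806/(4π·0.0139) = 10.34 K/W
  R_conv,out = 1/(4πr²h) = 1/(4π·0.202²·8.72) = 0.2237 K/W
ΣR = 2.296×10^-4 + 10.34 + 0.2237 = 10.56 K/W
Q = ΔT/ΣR = (-174 °C − 25.7 °C)/10.56 = -18.9 W
(Negative Q ⇒ heat flows inward; heat gain = 18.9 W.)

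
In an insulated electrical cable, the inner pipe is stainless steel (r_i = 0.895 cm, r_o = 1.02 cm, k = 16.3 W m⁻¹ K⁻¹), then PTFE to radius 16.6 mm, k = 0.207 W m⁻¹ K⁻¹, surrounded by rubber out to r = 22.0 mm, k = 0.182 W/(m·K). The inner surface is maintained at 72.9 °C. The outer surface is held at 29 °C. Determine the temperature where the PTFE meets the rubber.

Treat each layer as a resistance in series:
  R'_stainless steel = ln(0.0102/0.00895)/(2πk) = 0.1307/(2π·16.3) = 0.001277 m·K/W
  R'_PTFE = ln(0.0166/0.0102)/(2πk) = 0.4870/(2π·0.207) = 0.3744 m·K/W
  R'_rubber = ln(0.0220/0.0166)/(2πk) = 0.2816/(2π·0.182) = 0.2463 m·K/W
ΣR = 0.001277 + 0.3744 + 0.2463 = 0.6220 m·K/W
Q' = ΔT/ΣR = (72.9 °C − 29 °C)/0.6220 = 70.58 W/m
From the inner boundary to the PTFE/rubber interface, ΣR_partial = 0.3757 m·K/W.
T_interface = T_in − Q'·ΣR_partial = 72.9 °C − (70.58)(0.3757) = 46.4 °C

T = 46.4 °C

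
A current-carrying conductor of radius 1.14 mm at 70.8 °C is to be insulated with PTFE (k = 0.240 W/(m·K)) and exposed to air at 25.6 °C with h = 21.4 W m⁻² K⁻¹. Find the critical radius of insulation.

For a cylinder, r_cr = k_ins/h = 0.240/21.4 = 0.0112 m = 1.12 cm

r_cr = 1.12 cm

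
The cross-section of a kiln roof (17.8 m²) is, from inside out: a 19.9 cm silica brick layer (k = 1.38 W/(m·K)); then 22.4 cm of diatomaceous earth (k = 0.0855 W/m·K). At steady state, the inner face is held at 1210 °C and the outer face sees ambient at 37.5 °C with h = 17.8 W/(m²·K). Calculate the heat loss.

Treat each layer as a resistance in series:
  R_silica brick = L/(kA) = 0.199/(1.38·17.8) = 0.008101 K/W
  R_diatomaceous earth = L/(kA) = 0.224/(0.0855·17.8) = 0.1472 K/W
  R_conv,out = 1/(hA) = 1/(17.8·17.8) = 0.003156 K/W
ΣR = 0.008101 + 0.1472 + 0.003156 = 0.1585 K/W
Q = ΔT/ΣR = (1210 °C − 37.5 °C)/0.1585 = 7400 W

Q = 7.40 kW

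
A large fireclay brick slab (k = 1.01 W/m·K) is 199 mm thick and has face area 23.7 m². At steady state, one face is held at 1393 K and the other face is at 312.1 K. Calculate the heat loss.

Q = 130 kW

Q = kA·ΔT/L = 1.01 × 23.7 × |1393 K − 312.1 K| / 0.199 = 1.30×10^5 W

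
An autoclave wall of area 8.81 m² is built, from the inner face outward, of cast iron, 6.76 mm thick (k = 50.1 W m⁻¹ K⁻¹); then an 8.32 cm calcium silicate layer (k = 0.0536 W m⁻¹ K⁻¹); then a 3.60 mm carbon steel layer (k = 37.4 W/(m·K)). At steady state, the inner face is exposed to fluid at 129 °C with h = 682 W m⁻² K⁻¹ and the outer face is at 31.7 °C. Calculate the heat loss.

Q = 552 W

Resistance network (inner→outer):
  R_conv,in = 1/(hA) = 1/(682·8.81) = 1.664×10^-4 K/W
  R_cast iron = L/(kA) = 0.00676/(50.1·8.81) = 1.532×10^-5 K/W
  R_calcium silicate = L/(kA) = 0.0832/(0.0536·8.81) = 0.1762 K/W
  R_carbon steel = L/(kA) = 0.00360/(37.4·8.81) = 1.093×10^-5 K/W
ΣR = 1.664×10^-4 + 1.532×10^-5 + 0.1762 + 1.093×10^-5 = 0.1764 K/W
Q = ΔT/ΣR = (129 °C − 31.7 °C)/0.1764 = 552 W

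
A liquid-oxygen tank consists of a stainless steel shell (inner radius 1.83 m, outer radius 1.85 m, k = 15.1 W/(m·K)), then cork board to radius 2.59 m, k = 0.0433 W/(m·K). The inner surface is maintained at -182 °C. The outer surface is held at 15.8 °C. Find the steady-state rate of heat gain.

Treat each layer as a resistance in series:
  R_stainless steel = (1/1.83 − 1/1.85)/(4πk) = 0.005908/(4π·15.1) = 3.113×10^-5 K/W
  R_cork board = (1/1.85 − 1/2.59)/(4πk) = 0.1544/(4π·0.0433) = 0.2838 K/W
ΣR = 3.113×10^-5 + 0.2838 = 0.2838 K/W
Q = ΔT/ΣR = (-182 °C − 15.8 °C)/0.2838 = -697 W
(Negative Q ⇒ heat flows inward; heat gain = 697 W.)

Q = 697 W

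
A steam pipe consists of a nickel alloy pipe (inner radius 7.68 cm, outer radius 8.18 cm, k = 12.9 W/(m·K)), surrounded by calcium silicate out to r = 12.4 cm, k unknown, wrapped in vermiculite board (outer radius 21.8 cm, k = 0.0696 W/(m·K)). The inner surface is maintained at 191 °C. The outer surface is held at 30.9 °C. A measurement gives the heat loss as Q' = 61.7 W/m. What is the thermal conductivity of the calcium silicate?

ΣR = ΔT/Q' = |191 − 30.9|/61.7 = 2.595 m·K/W
Known resistances:
  R'_nickel alloy = ln(0.0818/0.0768)/(2πk) = 0.06307/(2π·12.9) = 7.782×10^-4 m·K/W
  R'_vermiculite board = ln(0.218/0.124)/(2πk) = 0.5642/(2π·0.0696) = 1.290 m·K/W
R_calcium silicate = ΣR − ΣR_known = 2.595 − 1.291 = 1.304 m·K/W
ln(r₂/r₁)/(2πk) = 1.304 ⇒ k = 0.4160/(2π·1.304) = 0.0508 W/m·K

k = 0.0508 W/m·K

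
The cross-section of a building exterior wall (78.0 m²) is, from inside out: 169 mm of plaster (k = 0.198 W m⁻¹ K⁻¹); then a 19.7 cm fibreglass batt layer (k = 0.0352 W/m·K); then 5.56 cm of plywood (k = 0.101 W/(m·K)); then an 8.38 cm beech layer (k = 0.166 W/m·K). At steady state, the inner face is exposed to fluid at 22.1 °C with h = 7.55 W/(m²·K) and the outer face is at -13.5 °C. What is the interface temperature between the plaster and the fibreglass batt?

T = 17.5 °C

Series thermal resistances, inner to outer:
  R_conv,in = 1/(hA) = 1/(7.55·78.0) = 0.001698 K/W
  R_plaster = L/(kA) = 0.169/(0.198·78.0) = 0.01094 K/W
  R_fibreglass batt = L/(kA) = 0.197/(0.0352·78.0) = 0.07175 K/W
  R_plywood = L/(kA) = 0.0556/(0.101·78.0) = 0.007058 K/W
  R_beech = L/(kA) = 0.0838/(0.166·78.0) = 0.006472 K/W
ΣR = 0.001698 + 0.01094 + 0.07175 + 0.007058 + 0.006472 = 0.09792 K/W
Q = ΔT/ΣR = (22.1 °C − -13.5 °C)/0.09792 = 363.6 W
From the inner boundary to the plaster/fibreglass batt interface, ΣR_partial = 0.01264 K/W.
T_interface = T_in − Q·ΣR_partial = 22.1 °C − (363.6)(0.01264) = 17.5 °C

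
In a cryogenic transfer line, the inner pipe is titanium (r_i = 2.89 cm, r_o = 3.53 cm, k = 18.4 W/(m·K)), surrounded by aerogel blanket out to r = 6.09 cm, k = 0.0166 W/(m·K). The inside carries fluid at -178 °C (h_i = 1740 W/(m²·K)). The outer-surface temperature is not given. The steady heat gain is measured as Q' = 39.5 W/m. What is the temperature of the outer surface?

T_out = 28.7 °C

Sum the resistances:
  R'_conv,in = 1/(2πr h) = 1/(2π·0.0289·1740) = 0.003165 m·K/W
  R'_titanium = ln(0.0353/0.0289)/(2πk) = 0.2000/(2π·18.4) = 0.001730 m·K/W
  R'_aerogel blanket = ln(0.0609/0.0353)/(2πk) = 0.5454/(2π·0.0166) = 5.229 m·K/W
ΣR = 5.234 m·K/W
ΔT = Q'·ΣR = 39.5 × 5.234 = 206.7 K
Heat flows inward, so T_out = T_in + ΔT = -178 + 206.7 = 28.7 °C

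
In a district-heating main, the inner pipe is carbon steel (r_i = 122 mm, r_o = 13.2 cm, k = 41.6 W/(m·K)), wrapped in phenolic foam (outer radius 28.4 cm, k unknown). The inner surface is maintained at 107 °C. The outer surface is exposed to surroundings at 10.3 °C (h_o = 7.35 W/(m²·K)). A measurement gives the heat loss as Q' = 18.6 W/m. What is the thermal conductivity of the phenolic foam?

ΣR = ΔT/Q' = |107 − 10.3|/18.6 = 5.199 m·K/W
Known resistances:
  R'_carbon steel = ln(0.132/0.122)/(2πk) = 0.07878/(2π·41.6) = 3.014×10^-4 m·K/W
  R'_conv,out = 1/(2πr h) = 1/(2π·0.284·7.35) = 0.07625 m·K/W
R_phenolic foam = ΣR − ΣR_known = 5.199 − 0.07655 = 5.122 m·K/W
ln(r₂/r₁)/(2πk) = 5.122 ⇒ k = 0.7662/(2π·5.122) = 0.0238 W/m·K

k = 0.0238 W/m·K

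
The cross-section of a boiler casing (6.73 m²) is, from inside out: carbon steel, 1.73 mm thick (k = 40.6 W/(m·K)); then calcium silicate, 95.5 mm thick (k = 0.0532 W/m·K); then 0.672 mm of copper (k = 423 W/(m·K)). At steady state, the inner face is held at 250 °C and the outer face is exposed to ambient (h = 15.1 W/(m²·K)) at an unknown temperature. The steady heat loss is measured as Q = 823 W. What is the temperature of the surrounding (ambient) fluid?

T_out = 22.4 °C

Series resistances:
  R_carbon steel = L/(kA) = 0.00173/(40.6·6.73) = 6.331×10^-6 K/W
  R_calcium silicate = L/(kA) = 0.0955/(0.0532·6.73) = 0.2667 K/W
  R_copper = L/(kA) = 6.72×10^-4/(423·6.73) = 2.361×10^-7 K/W
  R_conv,out = 1/(hA) = 1/(15.1·6.73) = 0.009840 K/W
ΣR = 0.2766 K/W
ΔT = Q·ΣR = 823 × 0.2766 = 227.6 K
Heat flows outward, so T_out = T_in − ΔT = 250 − 227.6 = 22.4 °C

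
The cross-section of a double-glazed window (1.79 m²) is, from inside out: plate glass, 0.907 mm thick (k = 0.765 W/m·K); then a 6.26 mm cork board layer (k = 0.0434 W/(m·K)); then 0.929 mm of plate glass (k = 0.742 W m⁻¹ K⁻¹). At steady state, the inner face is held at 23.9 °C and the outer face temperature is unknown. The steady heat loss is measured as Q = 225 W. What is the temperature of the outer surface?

Sum the resistances:
  R_plate glass = L/(kA) = 9.07×10^-4/(0.765·1.79) = 6.624×10^-4 K/W
  R_cork board = L/(kA) = 0.00626/(0.0434·1.79) = 0.08058 K/W
  R_plate glass = L/(kA) = 9.29×10^-4/(0.742·1.79) = 6.995×10^-4 K/W
ΣR = 0.08194 K/W
ΔT = Q·ΣR = 225 × 0.08194 = 18.44 K
Heat flows outward, so T_out = T_in − ΔT = 23.9 − 18.44 = 5.46 °C

T_out = 5.46 °C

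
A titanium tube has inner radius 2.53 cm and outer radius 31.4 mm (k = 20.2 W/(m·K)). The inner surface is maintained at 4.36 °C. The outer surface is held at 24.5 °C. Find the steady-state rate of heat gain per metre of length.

Q' = 2πk·ΔT/ln(r₂/r₁) = 2π × 20.2 × 20.14 / ln(0.0314/0.0253) = 11800 W/m

Q' = 11.8 kW/m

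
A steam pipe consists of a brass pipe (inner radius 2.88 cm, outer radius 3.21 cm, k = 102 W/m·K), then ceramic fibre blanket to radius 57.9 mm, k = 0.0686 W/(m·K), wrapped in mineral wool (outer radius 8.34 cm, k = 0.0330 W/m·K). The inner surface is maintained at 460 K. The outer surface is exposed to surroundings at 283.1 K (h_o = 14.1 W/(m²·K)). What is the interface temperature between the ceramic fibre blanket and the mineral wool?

T = 386 K

Treat each layer as a resistance in series:
  R'_brass = ln(0.0321/0.0288)/(2πk) = 0.1085/(2π·102) = 1.693×10^-4 m·K/W
  R'_ceramic fibre blanket = ln(0.0579/0.0321)/(2πk) = 0.5899/(2π·0.0686) = 1.369 m·K/W
  R'_mineral wool = ln(0.0834/0.0579)/(2πk) = 0.3649/(2π·0.0330) = 1.760 m·K/W
  R'_conv,out = 1/(2πr h) = 1/(2π·0.0834·14.1) = 0.1353 m·K/W
ΣR = 1.693×10^-4 + 1.369 + 1.760 + 0.1353 = 3.264 m·K/W
Q' = ΔT/ΣR = (460 K − 283.1 K)/3.264 = 54.20 W/m
From the inner boundary to the ceramic fibre blanket/mineral wool interface, ΣR_partial = 1.369 m·K/W.
T_interface = T_in − Q'·ΣR_partial = 460 K − (54.20)(1.369) = 386 K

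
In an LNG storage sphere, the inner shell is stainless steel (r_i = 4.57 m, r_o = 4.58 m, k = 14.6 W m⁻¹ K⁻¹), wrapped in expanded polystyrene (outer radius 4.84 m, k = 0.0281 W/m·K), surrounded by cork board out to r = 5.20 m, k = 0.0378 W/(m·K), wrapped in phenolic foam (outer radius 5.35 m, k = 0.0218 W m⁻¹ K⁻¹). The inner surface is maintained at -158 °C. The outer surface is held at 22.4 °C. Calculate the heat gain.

Resistance network (inner→outer):
  R_stainless steel = (1/4.57 − 1/4.58)/(4πk) = 4.778×10^-4/(4π·14.6) = 2.604×10^-6 K/W
  R_expanded polystyrene = (1/4.58 − 1/4.84)/(4πk) = 0.01173/(4π·0.0281) = 0.03322 K/W
  R_cork board = (1/4.84 − 1/5.20)/(4πk) = 0.01430/(4π·0.0378) = 0.03011 K/W
  R_phenolic foam = (1/5.20 − 1/5.35)/(4πk) = 0.005392/(4π·0.0218) = 0.01968 K/W
ΣR = 2.604×10^-6 + 0.03322 + 0.03011 + 0.01968 = 0.08301 K/W
Q = ΔT/ΣR = (-158 °C − 22.4 °C)/0.08301 = -2170 W
(Negative Q ⇒ heat flows inward; heat gain = 2170 W.)

Q = 2170 W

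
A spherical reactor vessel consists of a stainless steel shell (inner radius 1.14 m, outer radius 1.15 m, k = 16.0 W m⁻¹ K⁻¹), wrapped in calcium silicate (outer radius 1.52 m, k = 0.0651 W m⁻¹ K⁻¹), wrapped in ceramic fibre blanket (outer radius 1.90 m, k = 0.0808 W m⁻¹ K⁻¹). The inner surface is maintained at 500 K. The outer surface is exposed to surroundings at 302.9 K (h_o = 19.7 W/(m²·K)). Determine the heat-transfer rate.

Q = 506 W

Treat each layer as a resistance in series:
  R_stainless steel = (1/1.14 − 1/1.15)/(4πk) = 0.007628/(4π·16.0) = 3.794×10^-5 K/W
  R_calcium silicate = (1/1.15 − 1/1.52)/(4πk) = 0.2117/(4π·0.0651) = 0.2587 K/W
  R_ceramic fibre blanket = (1/1.52 − 1/1.90)/(4πk) = 0.1316/(4π·0.0808) = 0.1296 K/W
  R_conv,out = 1/(4πr²h) = 1/(4π·1.90²·19.7) = 0.001119 K/W
ΣR = 3.794×10^-5 + 0.2587 + 0.1296 + 0.001119 = 0.3895 K/W
Q = ΔT/ΣR = (500 K − 302.9 K)/0.3895 = 506 W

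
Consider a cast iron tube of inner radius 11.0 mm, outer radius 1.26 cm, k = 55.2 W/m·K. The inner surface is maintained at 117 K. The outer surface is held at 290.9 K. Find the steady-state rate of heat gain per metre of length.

Q' = 444 kW/m

Q' = 2πk·ΔT/ln(r₂/r₁) = 2π × 55.2 × 173.9 / ln(0.0126/0.0110) = 4.44×10^5 W/m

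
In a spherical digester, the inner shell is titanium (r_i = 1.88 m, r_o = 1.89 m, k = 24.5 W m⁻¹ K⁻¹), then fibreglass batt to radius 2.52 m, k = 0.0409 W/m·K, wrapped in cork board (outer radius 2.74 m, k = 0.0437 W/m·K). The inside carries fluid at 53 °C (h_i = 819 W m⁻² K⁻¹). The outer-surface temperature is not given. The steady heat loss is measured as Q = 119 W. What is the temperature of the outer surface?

Sum the resistances:
  R_conv,in = 1/(4πr²h) = 1/(4π·1.88²·819) = 2.749×10^-5 K/W
  R_titanium = (1/1.88 − 1/1.89)/(4πk) = 0.002814/(4π·24.5) = 9.141×10^-6 K/W
  R_fibreglass batt = (1/1.89 − 1/2.52)/(4πk) = 0.1323/(4π·0.0409) = 0.2574 K/W
  R_cork board = (1/2.52 − 1/2.74)/(4πk) = 0.03186/(4π·0.0437) = 0.05802 K/W
ΣR = 0.3154 K/W
ΔT = Q·ΣR = 119 × 0.3154 = 37.53 K
Heat flows outward, so T_out = T_in − ΔT = 53 − 37.53 = 15.5 °C

T_out = 15.5 °C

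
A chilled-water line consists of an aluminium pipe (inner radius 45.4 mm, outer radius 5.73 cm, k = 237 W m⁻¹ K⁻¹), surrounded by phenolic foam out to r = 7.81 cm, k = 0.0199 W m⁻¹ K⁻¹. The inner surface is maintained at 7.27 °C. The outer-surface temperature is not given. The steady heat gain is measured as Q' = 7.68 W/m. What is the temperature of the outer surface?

Series resistances:
  R'_aluminium = ln(0.0573/0.0454)/(2πk) = 0.2328/(2π·237) = 1.563×10^-4 m·K/W
  R'_phenolic foam = ln(0.0781/0.0573)/(2πk) = 0.3097/(2π·0.0199) = 2.477 m·K/W
ΣR = 2.477 m·K/W
ΔT = Q'·ΣR = 7.68 × 2.477 = 19.02 K
Heat flows inward, so T_out = T_in + ΔT = 7.27 + 19.02 = 26.3 °C

T_out = 26.3 °C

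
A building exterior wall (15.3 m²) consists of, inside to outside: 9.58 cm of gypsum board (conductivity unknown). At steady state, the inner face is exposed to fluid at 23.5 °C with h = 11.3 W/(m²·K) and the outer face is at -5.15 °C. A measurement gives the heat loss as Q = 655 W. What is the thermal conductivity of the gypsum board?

k = 0.165 W/m·K

ΣR = ΔT/Q = |23.5 − -5.15|/655 = 0.04374 K/W
Known resistances:
  R_conv,in = 1/(hA) = 1/(11.3·15.3) = 0.005784 K/W
R_gypsum board = ΣR − ΣR_known = 0.04374 − 0.005784 = 0.03796 K/W
L/(kA) = 0.03796 ⇒ k = 0.0958/(0.03796·15.3) = 0.165 W/m·K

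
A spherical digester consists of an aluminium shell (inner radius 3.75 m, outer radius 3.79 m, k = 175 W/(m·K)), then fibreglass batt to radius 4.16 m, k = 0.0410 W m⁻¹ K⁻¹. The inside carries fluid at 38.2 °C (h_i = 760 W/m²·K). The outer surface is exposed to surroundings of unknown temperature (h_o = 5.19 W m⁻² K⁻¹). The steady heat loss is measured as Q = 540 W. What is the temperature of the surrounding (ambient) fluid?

Sum the resistances:
  R_conv,in = 1/(4πr²h) = 1/(4π·3.75²·760) = 7.446×10^-6 K/W
  R_aluminium = (1/3.75 − 1/3.79)/(4πk) = 0.002814/(4π·175) = 1.280×10^-6 K/W
  R_fibreglass batt = (1/3.79 − 1/4.16)/(4πk) = 0.02347/(4π·0.0410) = 0.04555 K/W
  R_conv,out = 1/(4πr²h) = 1/(4π·4.16²·5.19) = 8.860×10^-4 K/W
ΣR = 0.04644 K/W
ΔT = Q·ΣR = 540 × 0.04644 = 25.08 K
Heat flows outward, so T_out = T_in − ΔT = 38.2 − 25.08 = 13.1 °C

T_out = 13.1 °C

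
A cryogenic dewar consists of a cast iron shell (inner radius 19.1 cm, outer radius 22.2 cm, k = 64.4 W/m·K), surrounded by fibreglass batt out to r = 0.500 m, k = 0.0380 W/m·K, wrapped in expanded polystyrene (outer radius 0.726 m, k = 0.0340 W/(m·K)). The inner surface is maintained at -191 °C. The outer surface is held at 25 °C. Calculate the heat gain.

Treat each layer as a resistance in series:
  R_cast iron = (1/0.191 − 1/0.222)/(4πk) = 0.7311/(4π·64.4) = 9.034×10^-4 K/W
  R_fibreglass batt = (1/0.222 − 1/0.500)/(4πk) = 2.505/(4π·0.0380) = 5.245 K/W
  R_expanded polystyrene = (1/0.500 − 1/0.726)/(4πk) = 0.6226/(4π·0.0340) = 1.457 K/W
ΣR = 9.034×10^-4 + 5.245 + 1.457 = 6.703 K/W
Q = ΔT/ΣR = (-191 °C − 25 °C)/6.703 = -32.2 W
(Negative Q ⇒ heat flows inward; heat gain = 32.2 W.)

Q = 32.2 W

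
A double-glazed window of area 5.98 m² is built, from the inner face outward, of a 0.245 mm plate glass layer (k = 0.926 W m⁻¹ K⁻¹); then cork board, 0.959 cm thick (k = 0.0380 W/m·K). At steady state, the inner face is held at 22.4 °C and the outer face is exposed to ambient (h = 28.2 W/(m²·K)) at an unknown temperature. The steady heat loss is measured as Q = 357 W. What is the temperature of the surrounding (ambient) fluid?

T_out = 5.20 °C

Sum the resistances:
  R_plate glass = L/(kA) = 2.45×10^-4/(0.926·5.98) = 4.424×10^-5 K/W
  R_cork board = L/(kA) = 0.00959/(0.0380·5.98) = 0.04220 K/W
  R_conv,out = 1/(hA) = 1/(28.2·5.98) = 0.005930 K/W
ΣR = 0.04818 K/W
ΔT = Q·ΣR = 357 × 0.04818 = 17.20 K
Heat flows outward, so T_out = T_in − ΔT = 22.4 − 17.20 = 5.20 °C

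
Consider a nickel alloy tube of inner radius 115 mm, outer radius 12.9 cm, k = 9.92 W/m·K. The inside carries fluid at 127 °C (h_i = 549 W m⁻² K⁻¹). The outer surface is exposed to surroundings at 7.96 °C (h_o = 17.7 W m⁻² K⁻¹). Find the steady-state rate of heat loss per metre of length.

Q' = 1610 W/m

Resistance network (inner→outer):
  R'_conv,in = 1/(2πr h) = 1/(2π·0.115·549) = 0.002521 m·K/W
  R'_nickel alloy = ln(0.129/0.115)/(2πk) = 0.1149/(2π·9.92) = 0.001843 m·K/W
  R'_conv,out = 1/(2πr h) = 1/(2π·0.129·17.7) = 0.06970 m·K/W
ΣR = 0.002521 + 0.001843 + 0.06970 = 0.07406 m·K/W
Q' = ΔT/ΣR = (127 °C − 7.96 °C)/0.07406 = 1610 W/m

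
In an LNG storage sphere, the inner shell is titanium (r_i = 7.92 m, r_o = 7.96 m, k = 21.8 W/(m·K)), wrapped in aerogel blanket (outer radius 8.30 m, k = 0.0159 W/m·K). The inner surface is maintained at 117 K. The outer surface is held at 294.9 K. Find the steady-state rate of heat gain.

Resistance network (inner→outer):
  R_titanium = (1/7.92 − 1/7.96)/(4πk) = 6.345×10^-4/(4π·21.8) = 2.316×10^-6 K/W
  R_aerogel blanket = (1/7.96 − 1/8.30)/(4πk) = 0.005146/(4π·0.0159) = 0.02576 K/W
ΣR = 2.316×10^-6 + 0.02576 = 0.02576 K/W
Q = ΔT/ΣR = (117 K − 294.9 K)/0.02576 = -6910 W
(Negative Q ⇒ heat flows inward; heat gain = 6910 W.)

Q = 6.91 kW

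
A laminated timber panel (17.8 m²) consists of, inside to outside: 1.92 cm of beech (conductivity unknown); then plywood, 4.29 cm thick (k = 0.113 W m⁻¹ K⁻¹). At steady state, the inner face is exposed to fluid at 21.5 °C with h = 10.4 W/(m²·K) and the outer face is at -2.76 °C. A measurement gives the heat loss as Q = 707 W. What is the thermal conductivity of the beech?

ΣR = ΔT/Q = |21.5 − -2.76|/707 = 0.03431 K/W
Known resistances:
  R_conv,in = 1/(hA) = 1/(10.4·17.8) = 0.005402 K/W
  R_plywood = L/(kA) = 0.0429/(0.113·17.8) = 0.02133 K/W
R_beech = ΣR − ΣR_known = 0.03431 − 0.02673 = 0.007580 K/W
L/(kA) = 0.007580 ⇒ k = 0.0192/(0.007580·17.8) = 0.142 W/m·K

k = 0.142 W/m·K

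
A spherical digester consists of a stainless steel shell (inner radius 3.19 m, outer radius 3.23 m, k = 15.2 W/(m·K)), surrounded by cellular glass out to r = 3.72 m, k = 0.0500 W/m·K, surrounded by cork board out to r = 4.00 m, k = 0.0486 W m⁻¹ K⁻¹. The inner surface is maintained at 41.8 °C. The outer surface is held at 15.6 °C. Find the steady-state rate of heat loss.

Series thermal resistances, inner to outer:
  R_stainless steel = (1/3.19 − 1/3.23)/(4πk) = 0.003882/(4π·15.2) = 2.032×10^-5 K/W
  R_cellular glass = (1/3.23 − 1/3.72)/(4πk) = 0.04078/(4π·0.0500) = 0.06490 K/W
  R_cork board = (1/3.72 − 1/4.00)/(4πk) = 0.01882/(4π·0.0486) = 0.03081 K/W
ΣR = 2.032×10^-5 + 0.06490 + 0.03081 = 0.09573 K/W
Q = ΔT/ΣR = (41.8 °C − 15.6 °C)/0.09573 = 274 W

Q = 274 W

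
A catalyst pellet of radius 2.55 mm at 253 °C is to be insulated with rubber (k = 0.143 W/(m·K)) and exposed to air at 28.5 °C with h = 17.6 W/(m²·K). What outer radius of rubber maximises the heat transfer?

r_cr = 1.62 cm

For a sphere, r_cr = 2k_ins/h = 2·0.143/17.6 = 0.0162 m = 1.62 cm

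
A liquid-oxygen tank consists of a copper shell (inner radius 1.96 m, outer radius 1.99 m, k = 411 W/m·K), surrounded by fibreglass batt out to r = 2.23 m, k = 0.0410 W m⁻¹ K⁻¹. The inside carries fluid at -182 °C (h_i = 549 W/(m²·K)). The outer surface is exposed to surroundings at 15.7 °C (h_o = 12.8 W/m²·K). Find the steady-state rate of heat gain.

Resistance network (inner→outer):
  R_conv,in = 1/(4πr²h) = 1/(4π·1.96²·549) = 3.773×10^-5 K/W
  R_copper = (1/1.96 − 1/1.99)/(4πk) = 0.007692/(4π·411) = 1.489×10^-6 K/W
  R_fibreglass batt = (1/1.99 − 1/2.23)/(4πk) = 0.05408/(4π·0.0410) = 0.1050 K/W
  R_conv,out = 1/(4πr²h) = 1/(4π·2.23²·12.8) = 0.001250 K/W
ΣR = 3.773×10^-5 + 1.489×10^-6 + 0.1050 + 0.001250 = 0.1063 K/W
Q = ΔT/ΣR = (-182 °C − 15.7 °C)/0.1063 = -1860 W
(Negative Q ⇒ heat flows inward; heat gain = 1860 W.)

Q = 1860 W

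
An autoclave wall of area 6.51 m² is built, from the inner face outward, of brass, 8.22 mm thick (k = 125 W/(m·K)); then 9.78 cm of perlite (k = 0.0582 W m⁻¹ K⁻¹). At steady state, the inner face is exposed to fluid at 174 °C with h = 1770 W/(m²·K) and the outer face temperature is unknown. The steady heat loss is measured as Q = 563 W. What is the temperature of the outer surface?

Series resistances:
  R_conv,in = 1/(hA) = 1/(1770·6.51) = 8.679×10^-5 K/W
  R_brass = L/(kA) = 0.00822/(125·6.51) = 1.010×10^-5 K/W
  R_perlite = L/(kA) = 0.0978/(0.0582·6.51) = 0.2581 K/W
ΣR = 0.2582 K/W
ΔT = Q·ΣR = 563 × 0.2582 = 145.4 K
Heat flows outward, so T_out = T_in − ΔT = 174 − 145.4 = 28.6 °C

T_out = 28.6 °C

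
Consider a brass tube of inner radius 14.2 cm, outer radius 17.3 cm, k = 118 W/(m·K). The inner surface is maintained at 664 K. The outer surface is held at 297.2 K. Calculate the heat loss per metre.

Q' = 2πk·ΔT/ln(r₂/r₁) = 2π × 118 × 366.8 / ln(0.173/0.142) = 1.38×10^6 W/m

Q' = 1.38×10^6 W/m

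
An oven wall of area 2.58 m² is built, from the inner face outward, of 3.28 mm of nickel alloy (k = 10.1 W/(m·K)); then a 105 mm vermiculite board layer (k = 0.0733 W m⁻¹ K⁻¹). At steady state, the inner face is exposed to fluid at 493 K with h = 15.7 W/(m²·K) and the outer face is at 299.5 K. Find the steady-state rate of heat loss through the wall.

Q = 334 W

Treat each layer as a resistance in series:
  R_conv,in = 1/(hA) = 1/(15.7·2.58) = 0.02469 K/W
  R_nickel alloy = L/(kA) = 0.00328/(10.1·2.58) = 1.259×10^-4 K/W
  R_vermiculite board = L/(kA) = 0.105/(0.0733·2.58) = 0.5552 K/W
ΣR = 0.02469 + 1.259×10^-4 + 0.5552 = 0.5800 K/W
Q = ΔT/ΣR = (493 K − 299.5 K)/0.5800 = 334 W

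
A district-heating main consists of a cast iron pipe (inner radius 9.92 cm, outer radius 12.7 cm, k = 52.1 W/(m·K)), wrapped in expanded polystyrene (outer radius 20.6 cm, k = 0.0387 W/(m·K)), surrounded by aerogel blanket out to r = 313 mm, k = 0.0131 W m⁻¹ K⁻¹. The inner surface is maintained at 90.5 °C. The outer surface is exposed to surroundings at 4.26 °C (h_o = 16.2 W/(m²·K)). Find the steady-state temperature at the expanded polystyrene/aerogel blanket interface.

Resistance network (inner→outer):
  R'_cast iron = ln(0.127/0.0992)/(2πk) = 0.2470/(2π·52.1) = 7.547×10^-4 m·K/W
  R'_expanded polystyrene = ln(0.206/0.127)/(2πk) = 0.4837/(2π·0.0387) = 1.989 m·K/W
  R'_aerogel blanket = ln(0.313/0.206)/(2πk) = 0.4183/(2π·0.0131) = 5.082 m·K/W
  R'_conv,out = 1/(2πr h) = 1/(2π·0.313·16.2) = 0.03139 m·K/W
ΣR = 7.547×10^-4 + 1.989 + 5.082 + 0.03139 = 7.103 m·K/W
Q' = ΔT/ΣR = (90.5 °C − 4.26 °C)/7.103 = 12.14 W/m
From the inner boundary to the expanded polystyrene/aerogel blanket interface, ΣR_partial = 1.990 m·K/W.
T_interface = T_in − Q'·ΣR_partial = 90.5 °C − (12.14)(1.990) = 66.3 °C

T = 66.3 °C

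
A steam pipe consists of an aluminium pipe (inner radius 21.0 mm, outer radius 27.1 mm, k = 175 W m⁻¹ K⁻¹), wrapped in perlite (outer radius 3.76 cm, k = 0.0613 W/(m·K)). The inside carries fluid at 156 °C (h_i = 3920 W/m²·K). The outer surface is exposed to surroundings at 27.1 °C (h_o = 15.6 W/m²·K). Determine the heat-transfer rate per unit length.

Q' = 115 W/m

Series thermal resistances, inner to outer:
  R'_conv,in = 1/(2πr h) = 1/(2π·0.0210·3920) = 0.001933 m·K/W
  R'_aluminium = ln(0.0271/0.0210)/(2πk) = 0.2550/(2π·175) = 2.319×10^-4 m·K/W
  R'_perlite = ln(0.0376/0.0271)/(2πk) = 0.3275/(2π·0.0613) = 0.8502 m·K/W
  R'_conv,out = 1/(2πr h) = 1/(2π·0.0376·15.6) = 0.2713 m·K/W
ΣR = 0.001933 + 2.319×10^-4 + 0.8502 + 0.2713 = 1.124 m·K/W
Q' = ΔT/ΣR = (156 °C − 27.1 °C)/1.124 = 115 W/m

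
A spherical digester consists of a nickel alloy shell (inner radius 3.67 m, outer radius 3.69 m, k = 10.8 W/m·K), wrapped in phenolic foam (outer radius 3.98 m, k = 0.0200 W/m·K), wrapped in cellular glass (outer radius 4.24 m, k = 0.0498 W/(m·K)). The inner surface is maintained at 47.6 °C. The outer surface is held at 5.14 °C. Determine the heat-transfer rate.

Q = 411 W

Series thermal resistances, inner to outer:
  R_nickel alloy = (1/3.67 − 1/3.69)/(4πk) = 0.001477/(4π·10.8) = 1.088×10^-5 K/W
  R_phenolic foam = (1/3.69 − 1/3.98)/(4πk) = 0.01975/(4π·0.0200) = 0.07857 K/W
  R_cellular glass = (1/3.98 − 1/4.24)/(4πk) = 0.01541/(4π·0.0498) = 0.02462 K/W
ΣR = 1.088×10^-5 + 0.07857 + 0.02462 = 0.1032 K/W
Q = ΔT/ΣR = (47.6 °C − 5.14 °C)/0.1032 = 411 W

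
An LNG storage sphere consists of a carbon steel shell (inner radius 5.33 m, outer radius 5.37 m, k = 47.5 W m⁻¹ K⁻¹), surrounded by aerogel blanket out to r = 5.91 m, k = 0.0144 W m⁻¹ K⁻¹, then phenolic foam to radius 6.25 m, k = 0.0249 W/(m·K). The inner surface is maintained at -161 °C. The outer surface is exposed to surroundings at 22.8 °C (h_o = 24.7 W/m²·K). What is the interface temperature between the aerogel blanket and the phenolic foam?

Treat each layer as a resistance in series:
  R_carbon steel = (1/5.33 − 1/5.37)/(4πk) = 0.001398/(4π·47.5) = 2.341×10^-6 K/W
  R_aerogel blanket = (1/5.37 − 1/5.91)/(4πk) = 0.01702/(4π·0.0144) = 0.09403 K/W
  R_phenolic foam = (1/5.91 − 1/6.25)/(4πk) = 0.009205/(4π·0.0249) = 0.02942 K/W
  R_conv,out = 1/(4πr²h) = 1/(4π·6.25²·24.7) = 8.248×10^-5 K/W
ΣR = 2.341×10^-6 + 0.09403 + 0.02942 + 8.248×10^-5 = 0.1235 K/W
Q = ΔT/ΣR = (-161 °C − 22.8 °C)/0.1235 = -1488 W
From the inner boundary to the aerogel blanket/phenolic foam interface, ΣR_partial = 0.09403 K/W.
T_interface = T_in − Q·ΣR_partial = -161 °C − (-1488)(0.09403) = -21.1 °C

T = -21.1 °C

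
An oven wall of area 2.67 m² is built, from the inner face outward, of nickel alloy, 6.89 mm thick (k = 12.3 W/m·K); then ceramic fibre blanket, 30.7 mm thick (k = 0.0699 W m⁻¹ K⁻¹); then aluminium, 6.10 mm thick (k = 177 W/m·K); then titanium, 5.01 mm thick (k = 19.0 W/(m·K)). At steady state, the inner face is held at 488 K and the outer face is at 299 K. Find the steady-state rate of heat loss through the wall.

Q = 1150 W

Series thermal resistances, inner to outer:
  R_nickel alloy = L/(kA) = 0.00689/(12.3·2.67) = 2.098×10^-4 K/W
  R_ceramic fibre blanket = L/(kA) = 0.0307/(0.0699·2.67) = 0.1645 K/W
  R_aluminium = L/(kA) = 0.00610/(177·2.67) = 1.291×10^-5 K/W
  R_titanium = L/(kA) = 0.00501/(19.0·2.67) = 9.876×10^-5 K/W
ΣR = 2.098×10^-4 + 0.1645 + 1.291×10^-5 + 9.876×10^-5 = 0.1648 K/W
Q = ΔT/ΣR = (488 K − 299 K)/0.1648 = 1150 W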